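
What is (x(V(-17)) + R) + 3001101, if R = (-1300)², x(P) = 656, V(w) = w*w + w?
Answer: 4691757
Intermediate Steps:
V(w) = w + w² (V(w) = w² + w = w + w²)
R = 1690000
(x(V(-17)) + R) + 3001101 = (656 + 1690000) + 3001101 = 1690656 + 3001101 = 4691757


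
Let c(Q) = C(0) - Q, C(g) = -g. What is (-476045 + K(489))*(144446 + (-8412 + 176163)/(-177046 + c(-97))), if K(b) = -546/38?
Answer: -25687568052088376/373559 ≈ -6.8764e+10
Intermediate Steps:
c(Q) = -Q (c(Q) = -1*0 - Q = 0 - Q = -Q)
K(b) = -273/19 (K(b) = -546*1/38 = -273/19)
(-476045 + K(489))*(144446 + (-8412 + 176163)/(-177046 + c(-97))) = (-476045 - 273/19)*(144446 + (-8412 + 176163)/(-177046 - 1*(-97))) = -9045128*(144446 + 167751/(-177046 + 97))/19 = -9045128*(144446 + 167751/(-176949))/19 = -9045128*(144446 + 167751*(-1/176949))/19 = -9045128*(144446 - 18639/19661)/19 = -9045128/19*2839934167/19661 = -25687568052088376/373559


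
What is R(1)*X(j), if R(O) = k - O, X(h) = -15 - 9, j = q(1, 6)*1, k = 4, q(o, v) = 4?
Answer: -72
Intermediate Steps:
j = 4 (j = 4*1 = 4)
X(h) = -24
R(O) = 4 - O
R(1)*X(j) = (4 - 1*1)*(-24) = (4 - 1)*(-24) = 3*(-24) = -72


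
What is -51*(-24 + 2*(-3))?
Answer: 1530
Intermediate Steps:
-51*(-24 + 2*(-3)) = -51*(-24 - 6) = -51*(-30) = 1530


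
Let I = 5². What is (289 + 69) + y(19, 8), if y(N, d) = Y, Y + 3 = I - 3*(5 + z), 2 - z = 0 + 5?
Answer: 374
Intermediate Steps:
I = 25
z = -3 (z = 2 - (0 + 5) = 2 - 1*5 = 2 - 5 = -3)
Y = 16 (Y = -3 + (25 - 3*(5 - 3)) = -3 + (25 - 3*2) = -3 + (25 - 1*6) = -3 + (25 - 6) = -3 + 19 = 16)
y(N, d) = 16
(289 + 69) + y(19, 8) = (289 + 69) + 16 = 358 + 16 = 374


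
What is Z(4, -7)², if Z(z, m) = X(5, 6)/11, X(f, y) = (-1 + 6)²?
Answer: 625/121 ≈ 5.1653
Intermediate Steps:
X(f, y) = 25 (X(f, y) = 5² = 25)
Z(z, m) = 25/11
Z(4, -7)² = (25/11)² = 625/121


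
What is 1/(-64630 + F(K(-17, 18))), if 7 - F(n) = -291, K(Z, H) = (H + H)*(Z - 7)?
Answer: -1/64332 ≈ -1.5544e-5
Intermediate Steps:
K(Z, H) = 2*H*(-7 + Z) (K(Z, H) = (2*H)*(-7 + Z) = 2*H*(-7 + Z))
F(n) = 298 (F(n) = 7 - 1*(-291) = 7 + 291 = 298)
1/(-64630 + F(K(-17, 18))) = 1/(-64630 + 298) = 1/(-64332) = -1/64332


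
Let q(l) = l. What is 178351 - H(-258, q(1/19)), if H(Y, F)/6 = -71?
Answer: 178777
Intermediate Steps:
H(Y, F) = -426 (H(Y, F) = 6*(-71) = -426)
178351 - H(-258, q(1/19)) = 178351 - 1*(-426) = 178351 + 426 = 178777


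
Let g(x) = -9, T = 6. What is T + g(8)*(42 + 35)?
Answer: -687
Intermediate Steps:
T + g(8)*(42 + 35) = 6 - 9*(42 + 35) = 6 - 9*77 = 6 - 693 = -687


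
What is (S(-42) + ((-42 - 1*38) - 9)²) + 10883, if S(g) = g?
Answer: 18762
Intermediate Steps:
(S(-42) + ((-42 - 1*38) - 9)²) + 10883 = (-42 + ((-42 - 1*38) - 9)²) + 10883 = (-42 + ((-42 - 38) - 9)²) + 10883 = (-42 + (-80 - 9)²) + 10883 = (-42 + (-89)²) + 10883 = (-42 + 7921) + 10883 = 7879 + 10883 = 18762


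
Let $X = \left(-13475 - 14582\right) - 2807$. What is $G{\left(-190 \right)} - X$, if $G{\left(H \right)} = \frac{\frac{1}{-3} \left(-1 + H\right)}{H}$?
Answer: $\frac{17592289}{570} \approx 30864.0$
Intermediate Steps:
$X = -30864$ ($X = -28057 - 2807 = -30864$)
$G{\left(H \right)} = \frac{\frac{1}{3} - \frac{H}{3}}{H}$ ($G{\left(H \right)} = \frac{\left(- \frac{1}{3}\right) \left(-1 + H\right)}{H} = \frac{\frac{1}{3} - \frac{H}{3}}{H}$)
$G{\left(-190 \right)} - X = \frac{1 - -190}{3 \left(-190\right)} - -30864 = \frac{1}{3} \left(- \frac{1}{190}\right) \left(1 + 190\right) + 30864 = \frac{1}{3} \left(- \frac{1}{190}\right) 191 + 30864 = - \frac{191}{570} + 30864 = \frac{17592289}{570}$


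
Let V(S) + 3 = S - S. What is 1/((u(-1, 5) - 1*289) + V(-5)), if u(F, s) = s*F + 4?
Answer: -1/293 ≈ -0.0034130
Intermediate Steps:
u(F, s) = 4 + F*s (u(F, s) = F*s + 4 = 4 + F*s)
V(S) = -3 (V(S) = -3 + (S - S) = -3 + 0 = -3)
1/((u(-1, 5) - 1*289) + V(-5)) = 1/(((4 - 1*5) - 1*289) - 3) = 1/(((4 - 5) - 289) - 3) = 1/((-1 - 289) - 3) = 1/(-290 - 3) = 1/(-293) = -1/293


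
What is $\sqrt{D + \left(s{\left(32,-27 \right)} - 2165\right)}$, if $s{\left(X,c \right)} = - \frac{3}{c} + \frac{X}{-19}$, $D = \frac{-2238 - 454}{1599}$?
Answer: $\frac{2 i \sqrt{500328019958}}{30381} \approx 46.565 i$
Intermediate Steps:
$D = - \frac{2692}{1599}$ ($D = \left(-2238 - 454\right) \frac{1}{1599} = \left(-2692\right) \frac{1}{1599} = - \frac{2692}{1599} \approx -1.6836$)
$s{\left(X,c \right)} = - \frac{3}{c} - \frac{X}{19}$ ($s{\left(X,c \right)} = - \frac{3}{c} + X \left(- \frac{1}{19}\right) = - \frac{3}{c} - \frac{X}{19}$)
$\sqrt{D + \left(s{\left(32,-27 \right)} - 2165\right)} = \sqrt{- \frac{2692}{1599} - \left(\frac{41167}{19} - \frac{1}{9}\right)} = \sqrt{- \frac{2692}{1599} - \frac{370484}{171}} = \sqrt{- \frac{197621416}{91143}} = \frac{2 i \sqrt{500328019958}}{30381}$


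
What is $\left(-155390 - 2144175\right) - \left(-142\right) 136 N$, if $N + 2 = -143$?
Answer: $-5099805$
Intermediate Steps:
$N = -145$ ($N = -2 - 143 = -145$)
$\left(-155390 - 2144175\right) - \left(-142\right) 136 N = \left(-155390 - 2144175\right) - \left(-142\right) 136 \left(-145\right) = -2299565 - \left(-19312\right) \left(-145\right) = -2299565 - 2800240 = -5099805$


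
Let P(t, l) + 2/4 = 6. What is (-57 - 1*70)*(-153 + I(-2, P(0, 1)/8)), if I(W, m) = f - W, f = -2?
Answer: 19431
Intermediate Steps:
P(t, l) = 11/2 (P(t, l) = -½ + 6 = 11/2)
I(W, m) = -2 - W
(-57 - 1*70)*(-153 + I(-2, P(0, 1)/8)) = (-57 - 1*70)*(-153 + (-2 - 1*(-2))) = (-57 - 70)*(-153 + (-2 + 2)) = -127*(-153 + 0) = -127*(-153) = 19431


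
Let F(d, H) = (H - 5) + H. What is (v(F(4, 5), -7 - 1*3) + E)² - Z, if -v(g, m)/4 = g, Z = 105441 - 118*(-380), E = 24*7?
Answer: -128377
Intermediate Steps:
F(d, H) = -5 + 2*H (F(d, H) = (-5 + H) + H = -5 + 2*H)
E = 168
Z = 150281 (Z = 105441 - 1*(-44840) = 105441 + 44840 = 150281)
v(g, m) = -4*g
(v(F(4, 5), -7 - 1*3) + E)² - Z = (-4*(-5 + 2*5) + 168)² - 1*150281 = (-4*(-5 + 10) + 168)² - 150281 = (-4*5 + 168)² - 150281 = (-20 + 168)² - 150281 = 148² - 150281 = 21904 - 150281 = -128377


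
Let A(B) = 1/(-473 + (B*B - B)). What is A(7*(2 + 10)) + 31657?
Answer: 205738844/6499 ≈ 31657.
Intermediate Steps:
A(B) = 1/(-473 + B**2 - B) (A(B) = 1/(-473 + (B**2 - B)) = 1/(-473 + B**2 - B))
A(7*(2 + 10)) + 31657 = 1/(-473 + (7*(2 + 10))**2 - 7*(2 + 10)) + 31657 = 1/(-473 + (7*12)**2 - 7*12) + 31657 = 1/(-473 + 84**2 - 1*84) + 31657 = 1/(-473 + 7056 - 84) + 31657 = 1/6499 + 31657 = 205738844/6499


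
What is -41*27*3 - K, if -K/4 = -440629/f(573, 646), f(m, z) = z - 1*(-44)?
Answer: -2027003/345 ≈ -5875.4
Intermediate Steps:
f(m, z) = 44 + z (f(m, z) = z + 44 = 44 + z)
K = 881258/345 (K = -(-1762516)/(44 + 646) = -(-1762516)/690 = -4*(-440629/690) = 881258/345 ≈ 2554.4)
-41*27*3 - K = -41*27*3 - 1*881258/345 = -1107*3 - 881258/345 = -3321 - 881258/345 = -2027003/345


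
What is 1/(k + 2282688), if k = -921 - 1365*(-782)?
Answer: 1/3349197 ≈ 2.9858e-7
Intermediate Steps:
k = 1066509 (k = -921 + 1067430 = 1066509)
1/(k + 2282688) = 1/(1066509 + 2282688) = 1/3349197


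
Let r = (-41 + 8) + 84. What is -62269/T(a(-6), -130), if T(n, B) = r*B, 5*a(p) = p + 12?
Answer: 62269/6630 ≈ 9.3920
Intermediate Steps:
r = 51 (r = -33 + 84 = 51)
a(p) = 12/5 + p/5 (a(p) = (p + 12)/5 = (12 + p)/5 = 12/5 + p/5)
T(n, B) = 51*B
-62269/T(a(-6), -130) = -62269/(51*(-130)) = -62269/(-6630) = -62269*(-1/6630) = 62269/6630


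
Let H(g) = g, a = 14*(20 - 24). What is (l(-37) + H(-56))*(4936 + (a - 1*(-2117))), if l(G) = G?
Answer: -650721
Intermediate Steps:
a = -56 (a = 14*(-4) = -56)
(l(-37) + H(-56))*(4936 + (a - 1*(-2117))) = (-37 - 56)*(4936 + (-56 - 1*(-2117))) = -93*(4936 + (-56 + 2117)) = -93*(4936 + 2061) = -93*6997 = -650721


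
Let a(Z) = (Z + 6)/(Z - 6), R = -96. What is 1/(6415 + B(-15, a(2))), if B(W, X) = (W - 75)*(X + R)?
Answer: 1/15235 ≈ 6.5638e-5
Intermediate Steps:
a(Z) = (6 + Z)/(-6 + Z)
B(W, X) = (-96 + X)*(-75 + W) (B(W, X) = (W - 75)*(X - 96) = (-75 + W)*(-96 + X) = (-96 + X)*(-75 + W))
1/(6415 + B(-15, a(2))) = 1/(6415 + (7200 - 96*(-15) - 75*(6 + 2)/(-6 + 2) - 15*(6 + 2)/(-6 + 2))) = 1/(6415 + (7200 + 1440 - 75*8/(-4) - 15*8/(-4))) = 1/(6415 + (7200 + 1440 - (-75)*8/4 - (-15)*8/4)) = 1/(6415 + (7200 + 1440 - 75*(-2) - 15*(-2))) = 1/(6415 + (7200 + 1440 + 150 + 30)) = 1/(6415 + 8820) = 1/15235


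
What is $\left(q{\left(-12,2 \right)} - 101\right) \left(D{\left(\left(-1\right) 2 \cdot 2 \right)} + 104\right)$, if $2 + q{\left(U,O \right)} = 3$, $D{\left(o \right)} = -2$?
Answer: $-10200$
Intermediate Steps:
$q{\left(U,O \right)} = 1$ ($q{\left(U,O \right)} = -2 + 3 = 1$)
$\left(q{\left(-12,2 \right)} - 101\right) \left(D{\left(\left(-1\right) 2 \cdot 2 \right)} + 104\right) = \left(1 - 101\right) \left(-2 + 104\right) = \left(-100\right) 102 = -10200$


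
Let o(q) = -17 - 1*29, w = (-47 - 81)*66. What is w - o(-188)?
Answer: -8402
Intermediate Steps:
w = -8448 (w = -128*66 = -8448)
o(q) = -46 (o(q) = -17 - 29 = -46)
w - o(-188) = -8448 - 1*(-46) = -8448 + 46 = -8402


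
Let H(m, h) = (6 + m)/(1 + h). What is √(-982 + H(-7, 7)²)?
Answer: 3*I*√6983/8 ≈ 31.337*I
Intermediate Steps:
H(m, h) = (6 + m)/(1 + h)
√(-982 + H(-7, 7)²) = √(-982 + ((6 - 7)/(1 + 7))²) = √(-982 + (-1/8)²) = √(-982 + ((⅛)*(-1))²) = √(-982 + (-⅛)²) = √(-982 + 1/64) = √(-62847/64) = 3*I*√6983/8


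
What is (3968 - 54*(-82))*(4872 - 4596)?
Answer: 2317296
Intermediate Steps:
(3968 - 54*(-82))*(4872 - 4596) = (3968 + 4428)*276 = 8396*276 = 2317296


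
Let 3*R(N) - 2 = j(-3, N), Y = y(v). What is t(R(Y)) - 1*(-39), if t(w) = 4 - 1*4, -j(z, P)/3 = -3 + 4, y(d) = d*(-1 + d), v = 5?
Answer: 39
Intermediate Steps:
j(z, P) = -3 (j(z, P) = -3*(-3 + 4) = -3*1 = -3)
Y = 20 (Y = 5*(-1 + 5) = 5*4 = 20)
R(N) = -⅓ (R(N) = ⅔ + (⅓)*(-3) = ⅔ - 1 = -⅓)
t(w) = 0 (t(w) = 4 - 4 = 0)
t(R(Y)) - 1*(-39) = 0 - 1*(-39) = 0 + 39 = 39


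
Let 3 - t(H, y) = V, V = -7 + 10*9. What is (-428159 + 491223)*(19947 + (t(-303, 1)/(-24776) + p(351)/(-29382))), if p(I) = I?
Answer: 19077884747021884/15166009 ≈ 1.2579e+9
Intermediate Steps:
V = 83 (V = -7 + 90 = 83)
t(H, y) = -80 (t(H, y) = 3 - 1*83 = 3 - 83 = -80)
(-428159 + 491223)*(19947 + (t(-303, 1)/(-24776) + p(351)/(-29382))) = (-428159 + 491223)*(19947 + (-80/(-24776) + 351/(-29382))) = 63064*(19947 + (-80*(-1/24776) + 351*(-1/29382))) = 63064*(19947 + (10/3097 - 117/9794)) = 63064*(19947 - 264409/30332018) = 63064*(605032498637/30332018) = 19077884747021884/15166009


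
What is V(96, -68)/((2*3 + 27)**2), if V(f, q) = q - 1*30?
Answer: -98/1089 ≈ -0.089991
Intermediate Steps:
V(f, q) = -30 + q (V(f, q) = q - 30 = -30 + q)
V(96, -68)/((2*3 + 27)**2) = (-30 - 68)/((2*3 + 27)**2) = -98/(6 + 27)**2 = -98/(33**2) = -98/1089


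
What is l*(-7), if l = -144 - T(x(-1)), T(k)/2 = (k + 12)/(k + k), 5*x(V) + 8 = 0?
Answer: 1925/2 ≈ 962.50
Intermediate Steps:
x(V) = -8/5 (x(V) = -8/5 + (⅕)*0 = -8/5 + 0 = -8/5)
T(k) = (12 + k)/k (T(k) = 2*((k + 12)/(k + k)) = 2*((12 + k)/((2*k))) = 2*((12 + k)*(1/(2*k))) = 2*((12 + k)/(2*k)) = (12 + k)/k)
l = -275/2 (l = -144 - (12 - 8/5)/(-8/5) = -144 - (-5)*52/(8*5) = -144 - 1*(-13/2) = -144 + 13/2 = -275/2 ≈ -137.50)
l*(-7) = -275/2*(-7) = 1925/2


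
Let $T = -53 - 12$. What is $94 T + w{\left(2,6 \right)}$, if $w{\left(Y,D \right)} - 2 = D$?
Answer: $-6102$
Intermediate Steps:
$w{\left(Y,D \right)} = 2 + D$
$T = -65$ ($T = -53 - 12 = -65$)
$94 T + w{\left(2,6 \right)} = 94 \left(-65\right) + \left(2 + 6\right) = -6110 + 8 = -6102$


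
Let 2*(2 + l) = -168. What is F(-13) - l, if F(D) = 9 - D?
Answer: 108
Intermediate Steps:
l = -86 (l = -2 + (½)*(-168) = -2 - 84 = -86)
F(-13) - l = (9 - 1*(-13)) - 1*(-86) = (9 + 13) + 86 = 22 + 86 = 108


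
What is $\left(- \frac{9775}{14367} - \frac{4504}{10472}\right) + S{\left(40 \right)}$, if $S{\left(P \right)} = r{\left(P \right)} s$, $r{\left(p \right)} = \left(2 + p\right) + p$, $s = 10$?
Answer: $\frac{15400366364}{18806403} \approx 818.89$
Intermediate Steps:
$r{\left(p \right)} = 2 + 2 p$
$S{\left(P \right)} = 20 + 20 P$ ($S{\left(P \right)} = \left(2 + 2 P\right) 10 = 20 + 20 P$)
$\left(- \frac{9775}{14367} - \frac{4504}{10472}\right) + S{\left(40 \right)} = \left(- \frac{9775}{14367} - \frac{4504}{10472}\right) + \left(20 + 20 \cdot 40\right) = \left(\left(-9775\right) \frac{1}{14367} - \frac{563}{1309}\right) + \left(20 + 800\right) = \left(- \frac{9775}{14367} - \frac{563}{1309}\right) + 820 = - \frac{20884096}{18806403} + 820 = \frac{15400366364}{18806403}$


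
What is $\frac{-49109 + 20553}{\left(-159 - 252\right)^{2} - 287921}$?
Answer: $\frac{7139}{29750} \approx 0.23997$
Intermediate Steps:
$\frac{-49109 + 20553}{\left(-159 - 252\right)^{2} - 287921} = - \frac{28556}{\left(-411\right)^{2} - 287921} = - \frac{28556}{168921 - 287921} = - \frac{28556}{-119000} = \left(-28556\right) \left(- \frac{1}{119000}\right) = \frac{7139}{29750}$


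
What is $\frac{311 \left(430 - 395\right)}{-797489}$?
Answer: $- \frac{1555}{113927} \approx -0.013649$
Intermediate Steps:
$\frac{311 \left(430 - 395\right)}{-797489} = 311 \cdot 35 \left(- \frac{1}{797489}\right) = 10885 \left(- \frac{1}{797489}\right) = - \frac{1555}{113927}$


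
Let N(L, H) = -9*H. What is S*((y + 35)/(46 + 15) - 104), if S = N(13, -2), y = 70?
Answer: -112302/61 ≈ -1841.0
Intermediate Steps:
S = 18 (S = -9*(-2) = 18)
S*((y + 35)/(46 + 15) - 104) = 18*((70 + 35)/(46 + 15) - 104) = 18*(105/61 - 104) = 18*(-6239/61) = -112302/61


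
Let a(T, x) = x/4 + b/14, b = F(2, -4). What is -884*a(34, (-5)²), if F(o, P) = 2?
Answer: -39559/7 ≈ -5651.3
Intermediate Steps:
b = 2
a(T, x) = ⅐ + x/4 (a(T, x) = x/4 + 2/14 = x*(¼) + 2*(1/14) = x/4 + ⅐ = ⅐ + x/4)
-884*a(34, (-5)²) = -884*(⅐ + (¼)*(-5)²) = -884*(⅐ + (¼)*25) = -884*(⅐ + 25/4) = -884*179/28 = -39559/7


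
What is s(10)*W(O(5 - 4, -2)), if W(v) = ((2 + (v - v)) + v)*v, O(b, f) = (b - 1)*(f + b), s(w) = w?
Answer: 0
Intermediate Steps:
O(b, f) = (-1 + b)*(b + f)
W(v) = v*(2 + v) (W(v) = ((2 + 0) + v)*v = (2 + v)*v = v*(2 + v))
s(10)*W(O(5 - 4, -2)) = 10*(((5 - 4)**2 - (5 - 4) - 1*(-2) + (5 - 4)*(-2))*(2 + ((5 - 4)**2 - (5 - 4) - 1*(-2) + (5 - 4)*(-2)))) = 10*((1**2 - 1*1 + 2 + 1*(-2))*(2 + (1**2 - 1*1 + 2 + 1*(-2)))) = 10*((1 - 1 + 2 - 2)*(2 + (1 - 1 + 2 - 2))) = 10*(0*(2 + 0)) = 10*(0*2) = 10*0 = 0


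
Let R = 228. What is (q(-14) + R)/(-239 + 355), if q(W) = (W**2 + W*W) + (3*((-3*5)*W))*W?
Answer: -2050/29 ≈ -70.690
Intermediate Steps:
q(W) = -43*W**2 (q(W) = (W**2 + W**2) + (3*(-15*W))*W = 2*W**2 + (-45*W)*W = 2*W**2 - 45*W**2 = -43*W**2)
(q(-14) + R)/(-239 + 355) = (-43*(-14)**2 + 228)/(-239 + 355) = (-43*196 + 228)/116 = (-8428 + 228)*(1/116) = -8200*1/116 = -2050/29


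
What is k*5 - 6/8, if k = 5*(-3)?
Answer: -303/4 ≈ -75.750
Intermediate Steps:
k = -15
k*5 - 6/8 = -15*5 - 6/8 = -75 - 6*⅛ = -75 - ¾ = -303/4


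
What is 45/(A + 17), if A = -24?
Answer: -45/7 ≈ -6.4286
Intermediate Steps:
45/(A + 17) = 45/(-24 + 17) = 45/(-7) = -⅐*45 = -45/7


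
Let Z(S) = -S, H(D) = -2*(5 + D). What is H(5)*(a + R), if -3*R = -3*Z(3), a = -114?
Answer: 2340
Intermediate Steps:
H(D) = -10 - 2*D
R = -3 (R = -(-1)*(-1*3) = -(-1)*(-3) = -⅓*9 = -3)
H(5)*(a + R) = (-10 - 2*5)*(-114 - 3) = (-10 - 10)*(-117) = -20*(-117) = 2340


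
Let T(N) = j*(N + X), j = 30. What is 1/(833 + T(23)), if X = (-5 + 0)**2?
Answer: 1/2273 ≈ 0.00043995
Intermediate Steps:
X = 25 (X = (-5)**2 = 25)
T(N) = 750 + 30*N (T(N) = 30*(N + 25) = 30*(25 + N) = 750 + 30*N)
1/(833 + T(23)) = 1/(833 + (750 + 30*23)) = 1/(833 + (750 + 690)) = 1/(833 + 1440) = 1/2273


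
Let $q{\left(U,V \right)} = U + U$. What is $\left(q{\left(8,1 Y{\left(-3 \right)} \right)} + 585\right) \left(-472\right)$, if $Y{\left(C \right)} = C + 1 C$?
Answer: $-283672$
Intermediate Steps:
$Y{\left(C \right)} = 2 C$ ($Y{\left(C \right)} = C + C = 2 C$)
$q{\left(U,V \right)} = 2 U$
$\left(q{\left(8,1 Y{\left(-3 \right)} \right)} + 585\right) \left(-472\right) = \left(2 \cdot 8 + 585\right) \left(-472\right) = \left(16 + 585\right) \left(-472\right) = 601 \left(-472\right) = -283672$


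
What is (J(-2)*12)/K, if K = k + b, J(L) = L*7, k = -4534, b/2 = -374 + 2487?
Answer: 6/11 ≈ 0.54545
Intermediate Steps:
b = 4226 (b = 2*(-374 + 2487) = 2*2113 = 4226)
J(L) = 7*L
K = -308 (K = -4534 + 4226 = -308)
(J(-2)*12)/K = ((7*(-2))*12)/(-308) = -14*12*(-1/308) = -168*(-1/308) = 6/11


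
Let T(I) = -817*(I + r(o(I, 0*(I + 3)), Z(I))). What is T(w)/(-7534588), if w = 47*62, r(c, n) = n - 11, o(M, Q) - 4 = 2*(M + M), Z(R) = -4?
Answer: 2368483/7534588 ≈ 0.31435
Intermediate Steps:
o(M, Q) = 4 + 4*M (o(M, Q) = 4 + 2*(M + M) = 4 + 2*(2*M) = 4 + 4*M)
r(c, n) = -11 + n
w = 2914
T(I) = 12255 - 817*I (T(I) = -817*(I + (-11 - 4)) = -817*(I - 15) = -817*(-15 + I) = 12255 - 817*I)
T(w)/(-7534588) = (12255 - 817*2914)/(-7534588) = (12255 - 2380738)*(-1/7534588) = -2368483*(-1/7534588) = 2368483/7534588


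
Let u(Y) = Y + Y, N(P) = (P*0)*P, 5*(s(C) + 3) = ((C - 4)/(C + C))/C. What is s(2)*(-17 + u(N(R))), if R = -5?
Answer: 1037/20 ≈ 51.850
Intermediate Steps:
s(C) = -3 + (-4 + C)/(10*C²) (s(C) = -3 + (((C - 4)/(C + C))/C)/5 = -3 + (((-4 + C)/((2*C)))/C)/5 = -3 + (((-4 + C)*(1/(2*C)))/C)/5 = -3 + (((-4 + C)/(2*C))/C)/5 = -3 + ((-4 + C)/(2*C²))/5 = -3 + (-4 + C)/(10*C²))
N(P) = 0 (N(P) = 0*P = 0)
u(Y) = 2*Y
s(2)*(-17 + u(N(R))) = ((⅒)*(-4 + 2 - 30*2²)/2²)*(-17 + 2*0) = ((⅒)*(¼)*(-4 + 2 - 30*4))*(-17 + 0) = ((⅒)*(¼)*(-4 + 2 - 120))*(-17) = ((⅒)*(¼)*(-122))*(-17) = -61/20*(-17) = 1037/20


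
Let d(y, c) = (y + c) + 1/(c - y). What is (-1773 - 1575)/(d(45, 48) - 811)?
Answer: 10044/2153 ≈ 4.6651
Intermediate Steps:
d(y, c) = c + y + 1/(c - y) (d(y, c) = (c + y) + 1/(c - y) = c + y + 1/(c - y))
(-1773 - 1575)/(d(45, 48) - 811) = (-1773 - 1575)/((1 + 48² - 1*45²)/(48 - 1*45) - 811) = -3348/((1 + 2304 - 1*2025)/(48 - 45) - 811) = -3348/((1 + 2304 - 2025)/3 - 811) = -3348/((⅓)*280 - 811) = -3348/(280/3 - 811) = -3348/(-2153/3) = -3348*(-3/2153) = 10044/2153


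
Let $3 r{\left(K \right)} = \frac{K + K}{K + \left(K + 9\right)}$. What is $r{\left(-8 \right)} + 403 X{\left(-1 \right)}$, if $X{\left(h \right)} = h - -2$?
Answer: $\frac{8479}{21} \approx 403.76$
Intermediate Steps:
$r{\left(K \right)} = \frac{2 K}{3 \left(9 + 2 K\right)}$ ($r{\left(K \right)} = \frac{\left(K + K\right) \frac{1}{K + \left(K + 9\right)}}{3} = \frac{2 K \frac{1}{K + \left(9 + K\right)}}{3} = \frac{2 K \frac{1}{9 + 2 K}}{3} = \frac{2 K}{3 \left(9 + 2 K\right)}$)
$X{\left(h \right)} = 2 + h$ ($X{\left(h \right)} = h + 2 = 2 + h$)
$r{\left(-8 \right)} + 403 X{\left(-1 \right)} = \frac{2}{3} \left(-8\right) \frac{1}{9 + 2 \left(-8\right)} + 403 \left(2 - 1\right) = \frac{2}{3} \left(-8\right) \frac{1}{9 - 16} + 403 \cdot 1 = \frac{2}{3} \left(-8\right) \frac{1}{-7} + 403 = \frac{2}{3} \left(-8\right) \left(- \frac{1}{7}\right) + 403 = \frac{16}{21} + 403 = \frac{8479}{21}$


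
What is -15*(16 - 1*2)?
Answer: -210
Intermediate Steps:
-15*(16 - 1*2) = -15*(16 - 2) = -15*14 = -210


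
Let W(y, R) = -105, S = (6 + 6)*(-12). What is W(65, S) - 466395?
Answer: -466500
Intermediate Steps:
S = -144 (S = 12*(-12) = -144)
W(65, S) - 466395 = -105 - 466395 = -466500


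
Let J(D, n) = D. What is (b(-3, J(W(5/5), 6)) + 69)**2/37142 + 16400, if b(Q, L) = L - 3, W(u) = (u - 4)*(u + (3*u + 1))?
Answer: 609131401/37142 ≈ 16400.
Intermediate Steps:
W(u) = (1 + 4*u)*(-4 + u) (W(u) = (-4 + u)*(u + (1 + 3*u)) = (-4 + u)*(1 + 4*u) = (1 + 4*u)*(-4 + u))
b(Q, L) = -3 + L
(b(-3, J(W(5/5), 6)) + 69)**2/37142 + 16400 = ((-3 + (-4 - 75/5 + 4*(5/5)**2)) + 69)**2/37142 + 16400 = ((-3 + (-4 - 75/5 + 4*(5*(1/5))**2)) + 69)**2*(1/37142) + 16400 = ((-3 + (-4 - 15*1 + 4*1**2)) + 69)**2*(1/37142) + 16400 = ((-3 + (-4 - 15 + 4*1)) + 69)**2*(1/37142) + 16400 = ((-3 + (-4 - 15 + 4)) + 69)**2*(1/37142) + 16400 = ((-3 - 15) + 69)**2*(1/37142) + 16400 = (-18 + 69)**2*(1/37142) + 16400 = 51**2*(1/37142) + 16400 = 2601*(1/37142) + 16400 = 2601/37142 + 16400 = 609131401/37142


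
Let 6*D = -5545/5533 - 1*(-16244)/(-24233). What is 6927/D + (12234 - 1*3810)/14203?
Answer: -7195174429210506/289547570501 ≈ -24850.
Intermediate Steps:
D = -20386367/73135194 (D = (-5545/5533 - 1*(-16244)/(-24233))/6 = (-5545*1/5533 + 16244*(-1/24233))/6 = (-5545/5533 - 16244/24233)/6 = (⅙)*(-20386367/12189199) = -20386367/73135194 ≈ -0.27875)
6927/D + (12234 - 1*3810)/14203 = 6927/(-20386367/73135194) + (12234 - 1*3810)/14203 = 6927*(-73135194/20386367) + (12234 - 3810)*(1/14203) = -506607488838/20386367 + 8424*(1/14203) = -506607488838/20386367 + 8424/14203 = -7195174429210506/289547570501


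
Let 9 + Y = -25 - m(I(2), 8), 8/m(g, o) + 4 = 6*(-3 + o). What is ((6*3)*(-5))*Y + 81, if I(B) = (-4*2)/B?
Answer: 41193/13 ≈ 3168.7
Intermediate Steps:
I(B) = -8/B
m(g, o) = 8/(-22 + 6*o) (m(g, o) = 8/(-4 + 6*(-3 + o)) = 8/(-4 + (-18 + 6*o)) = 8/(-22 + 6*o))
Y = -446/13 (Y = -9 + (-25 - 4/(-11 + 3*8)) = -9 + (-25 - 4/(-11 + 24)) = -9 + (-25 - 4/13) = -9 - 329/13 = -446/13 ≈ -34.308)
((6*3)*(-5))*Y + 81 = ((6*3)*(-5))*(-446/13) + 81 = (18*(-5))*(-446/13) + 81 = -90*(-446/13) + 81 = 40140/13 + 81 = 41193/13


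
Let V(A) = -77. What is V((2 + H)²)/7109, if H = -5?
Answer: -77/7109 ≈ -0.010831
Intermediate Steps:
V((2 + H)²)/7109 = -77/7109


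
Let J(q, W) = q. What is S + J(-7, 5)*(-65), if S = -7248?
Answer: -6793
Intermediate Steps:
S + J(-7, 5)*(-65) = -7248 - 7*(-65) = -7248 + 455 = -6793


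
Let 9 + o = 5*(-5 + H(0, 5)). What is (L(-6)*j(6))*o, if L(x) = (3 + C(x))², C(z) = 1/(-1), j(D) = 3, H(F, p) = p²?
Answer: 1092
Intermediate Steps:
C(z) = -1
L(x) = 4 (L(x) = (3 - 1)² = 2² = 4)
o = 91 (o = -9 + 5*(-5 + 5²) = -9 + 5*(-5 + 25) = -9 + 5*20 = -9 + 100 = 91)
(L(-6)*j(6))*o = (4*3)*91 = 12*91 = 1092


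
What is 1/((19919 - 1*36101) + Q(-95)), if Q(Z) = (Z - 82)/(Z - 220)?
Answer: -105/1699051 ≈ -6.1799e-5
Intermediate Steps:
Q(Z) = (-82 + Z)/(-220 + Z)
1/((19919 - 1*36101) + Q(-95)) = 1/((19919 - 1*36101) + (-82 - 95)/(-220 - 95)) = 1/((19919 - 36101) - 177/(-315)) = 1/(-16182 - 1/315*(-177)) = 1/(-16182 + 59/105) = 1/(-1699051/105) = -105/1699051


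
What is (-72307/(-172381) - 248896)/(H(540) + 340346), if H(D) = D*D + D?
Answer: -42904869069/109028569166 ≈ -0.39352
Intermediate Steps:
H(D) = D + D**2 (H(D) = D**2 + D = D + D**2)
(-72307/(-172381) - 248896)/(H(540) + 340346) = (-72307/(-172381) - 248896)/(540*(1 + 540) + 340346) = (-72307*(-1/172381) - 248896)/(540*541 + 340346) = (72307/172381 - 248896)/(292140 + 340346) = -42904869069/172381/632486 = -42904869069/172381*1/632486 = -42904869069/109028569166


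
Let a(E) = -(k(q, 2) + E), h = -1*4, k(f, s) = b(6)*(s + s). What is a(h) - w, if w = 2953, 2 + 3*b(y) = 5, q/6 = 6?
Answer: -2953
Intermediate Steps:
q = 36 (q = 6*6 = 36)
b(y) = 1 (b(y) = -⅔ + (⅓)*5 = -⅔ + 5/3 = 1)
k(f, s) = 2*s (k(f, s) = 1*(s + s) = 1*(2*s) = 2*s)
h = -4
a(E) = -4 - E (a(E) = -(2*2 + E) = -(4 + E) = -4 - E)
a(h) - w = (-4 - 1*(-4)) - 1*2953 = (-4 + 4) - 2953 = 0 - 2953 = -2953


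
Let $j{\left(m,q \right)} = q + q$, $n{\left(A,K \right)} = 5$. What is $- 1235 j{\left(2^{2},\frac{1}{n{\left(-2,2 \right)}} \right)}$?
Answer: $-494$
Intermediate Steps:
$j{\left(m,q \right)} = 2 q$
$- 1235 j{\left(2^{2},\frac{1}{n{\left(-2,2 \right)}} \right)} = - 1235 \cdot \frac{2}{5} = - 1235 \cdot 2 \cdot \frac{1}{5} = \left(-1235\right) \frac{2}{5} = -494$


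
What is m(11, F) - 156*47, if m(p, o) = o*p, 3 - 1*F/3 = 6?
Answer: -7431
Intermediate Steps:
F = -9 (F = 9 - 3*6 = 9 - 18 = -9)
m(11, F) - 156*47 = -9*11 - 156*47 = -99 - 7332 = -7431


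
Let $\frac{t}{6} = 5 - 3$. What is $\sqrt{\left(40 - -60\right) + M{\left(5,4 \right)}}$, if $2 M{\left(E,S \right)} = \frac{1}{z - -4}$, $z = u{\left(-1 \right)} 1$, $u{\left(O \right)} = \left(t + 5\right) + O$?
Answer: $\frac{\sqrt{40010}}{20} \approx 10.001$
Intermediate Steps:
$t = 12$ ($t = 6 \left(5 - 3\right) = 6 \cdot 2 = 12$)
$u{\left(O \right)} = 17 + O$ ($u{\left(O \right)} = \left(12 + 5\right) + O = 17 + O$)
$z = 16$ ($z = \left(17 - 1\right) 1 = 16 \cdot 1 = 16$)
$M{\left(E,S \right)} = \frac{1}{40}$ ($M{\left(E,S \right)} = \frac{1}{2 \left(16 - -4\right)} = \frac{1}{2 \left(16 + 4\right)} = \frac{1}{2 \cdot 20} = \frac{1}{2} \cdot \frac{1}{20} = \frac{1}{40}$)
$\sqrt{\left(40 - -60\right) + M{\left(5,4 \right)}} = \sqrt{\left(40 - -60\right) + \frac{1}{40}} = \sqrt{\left(40 + 60\right) + \frac{1}{40}} = \sqrt{100 + \frac{1}{40}} = \sqrt{\frac{4001}{40}} = \frac{\sqrt{40010}}{20}$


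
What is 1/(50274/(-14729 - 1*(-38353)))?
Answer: 11812/25137 ≈ 0.46990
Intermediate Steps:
1/(50274/(-14729 - 1*(-38353))) = 1/(50274/(-14729 + 38353)) = 1/(50274/23624) = 1/(50274*(1/23624)) = 1/(25137/11812) = 11812/25137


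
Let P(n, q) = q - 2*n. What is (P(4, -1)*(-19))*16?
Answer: 2736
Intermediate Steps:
(P(4, -1)*(-19))*16 = ((-1 - 2*4)*(-19))*16 = ((-1 - 8)*(-19))*16 = -9*(-19)*16 = 171*16 = 2736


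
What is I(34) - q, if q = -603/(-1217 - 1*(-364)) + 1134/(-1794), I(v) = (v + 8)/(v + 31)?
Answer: 56046/98095 ≈ 0.57134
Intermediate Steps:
I(v) = (8 + v)/(31 + v)
q = 19080/255047 (q = -603/(-1217 + 364) + 1134*(-1/1794) = -603/(-853) - 189/299 = -603*(-1/853) - 189/299 = 603/853 - 189/299 = 19080/255047 ≈ 0.074810)
I(34) - q = (8 + 34)/(31 + 34) - 1*19080/255047 = 42/65 - 19080/255047 = 56046/98095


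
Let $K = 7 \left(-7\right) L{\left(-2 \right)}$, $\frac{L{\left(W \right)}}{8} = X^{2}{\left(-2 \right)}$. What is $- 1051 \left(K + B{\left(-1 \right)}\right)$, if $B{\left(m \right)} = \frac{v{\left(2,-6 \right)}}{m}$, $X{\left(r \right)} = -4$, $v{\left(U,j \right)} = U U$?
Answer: $6596076$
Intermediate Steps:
$v{\left(U,j \right)} = U^{2}$
$L{\left(W \right)} = 128$ ($L{\left(W \right)} = 8 \left(-4\right)^{2} = 8 \cdot 16 = 128$)
$K = -6272$ ($K = 7 \left(-7\right) 128 = \left(-49\right) 128 = -6272$)
$B{\left(m \right)} = \frac{4}{m}$ ($B{\left(m \right)} = \frac{2^{2}}{m} = \frac{4}{m}$)
$- 1051 \left(K + B{\left(-1 \right)}\right) = - 1051 \left(-6272 + \frac{4}{-1}\right) = - 1051 \left(-6272 + 4 \left(-1\right)\right) = - 1051 \left(-6272 - 4\right) = \left(-1051\right) \left(-6276\right) = 6596076$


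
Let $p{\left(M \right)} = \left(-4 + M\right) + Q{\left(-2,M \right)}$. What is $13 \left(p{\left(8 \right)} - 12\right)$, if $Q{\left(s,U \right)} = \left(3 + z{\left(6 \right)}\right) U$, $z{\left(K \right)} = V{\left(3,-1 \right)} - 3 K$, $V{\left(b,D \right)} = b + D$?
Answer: $-1456$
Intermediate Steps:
$V{\left(b,D \right)} = D + b$
$z{\left(K \right)} = 2 - 3 K$ ($z{\left(K \right)} = \left(-1 + 3\right) - 3 K = 2 - 3 K$)
$Q{\left(s,U \right)} = - 13 U$ ($Q{\left(s,U \right)} = \left(3 + \left(2 - 18\right)\right) U = \left(3 - 16\right) U = - 13 U$)
$p{\left(M \right)} = -4 - 12 M$ ($p{\left(M \right)} = \left(-4 + M\right) - 13 M = -4 - 12 M$)
$13 \left(p{\left(8 \right)} - 12\right) = 13 \left(\left(-4 - 96\right) - 12\right) = 13 \left(-100 - 12\right) = 13 \left(-112\right) = -1456$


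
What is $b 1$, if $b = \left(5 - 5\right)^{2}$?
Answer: $0$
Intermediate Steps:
$b = 0$ ($b = 0^{2} = 0$)
$b 1 = 0 \cdot 1 = 0$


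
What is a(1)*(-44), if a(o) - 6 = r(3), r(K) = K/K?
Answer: -308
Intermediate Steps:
r(K) = 1
a(o) = 7 (a(o) = 6 + 1 = 7)
a(1)*(-44) = 7*(-44) = -308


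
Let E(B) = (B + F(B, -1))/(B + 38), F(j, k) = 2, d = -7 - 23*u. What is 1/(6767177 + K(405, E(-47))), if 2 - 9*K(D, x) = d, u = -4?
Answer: 9/60904510 ≈ 1.4777e-7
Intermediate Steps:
d = 85 (d = -7 - 23*(-4) = -7 + 92 = 85)
E(B) = (2 + B)/(38 + B) (E(B) = (B + 2)/(B + 38) = (2 + B)/(38 + B))
K(D, x) = -83/9 (K(D, x) = 2/9 - ⅑*85 = 2/9 - 85/9 = -83/9)
1/(6767177 + K(405, E(-47))) = 1/(6767177 - 83/9) = 1/(60904510/9) = 9/60904510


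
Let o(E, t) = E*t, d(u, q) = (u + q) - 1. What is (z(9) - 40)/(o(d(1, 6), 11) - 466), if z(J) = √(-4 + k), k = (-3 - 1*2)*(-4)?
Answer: 9/100 ≈ 0.090000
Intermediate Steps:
d(u, q) = -1 + q + u (d(u, q) = (q + u) - 1 = -1 + q + u)
k = 20 (k = (-3 - 2)*(-4) = -5*(-4) = 20)
z(J) = 4 (z(J) = √(-4 + 20) = √16 = 4)
(z(9) - 40)/(o(d(1, 6), 11) - 466) = (4 - 40)/((-1 + 6 + 1)*11 - 466) = -36/(6*11 - 466) = -36/(66 - 466) = -36/(-400) = -36*(-1/400) = 9/100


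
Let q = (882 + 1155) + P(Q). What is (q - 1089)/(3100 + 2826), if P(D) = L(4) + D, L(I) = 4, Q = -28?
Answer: 462/2963 ≈ 0.15592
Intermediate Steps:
P(D) = 4 + D
q = 2013 (q = (882 + 1155) + (4 - 28) = 2037 - 24 = 2013)
(q - 1089)/(3100 + 2826) = (2013 - 1089)/(3100 + 2826) = 924/5926 = 924*(1/5926) = 462/2963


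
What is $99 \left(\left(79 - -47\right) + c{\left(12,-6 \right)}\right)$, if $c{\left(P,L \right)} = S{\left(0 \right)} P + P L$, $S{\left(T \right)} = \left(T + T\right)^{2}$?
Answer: $5346$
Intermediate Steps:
$S{\left(T \right)} = 4 T^{2}$ ($S{\left(T \right)} = \left(2 T\right)^{2} = 4 T^{2}$)
$c{\left(P,L \right)} = L P$ ($c{\left(P,L \right)} = 4 \cdot 0^{2} P + P L = 4 \cdot 0 P + L P = 0 P + L P = 0 + L P = L P$)
$99 \left(\left(79 - -47\right) + c{\left(12,-6 \right)}\right) = 99 \left(\left(79 - -47\right) - 72\right) = 99 \left(\left(79 + 47\right) - 72\right) = 99 \left(126 - 72\right) = 99 \cdot 54 = 5346$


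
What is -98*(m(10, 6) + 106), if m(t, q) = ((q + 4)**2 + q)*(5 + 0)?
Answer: -62328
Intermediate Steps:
m(t, q) = 5*q + 5*(4 + q)**2 (m(t, q) = ((4 + q)**2 + q)*5 = (q + (4 + q)**2)*5 = 5*q + 5*(4 + q)**2)
-98*(m(10, 6) + 106) = -98*((5*6 + 5*(4 + 6)**2) + 106) = -98*((30 + 5*10**2) + 106) = -98*((30 + 5*100) + 106) = -98*((30 + 500) + 106) = -98*(530 + 106) = -98*636 = -62328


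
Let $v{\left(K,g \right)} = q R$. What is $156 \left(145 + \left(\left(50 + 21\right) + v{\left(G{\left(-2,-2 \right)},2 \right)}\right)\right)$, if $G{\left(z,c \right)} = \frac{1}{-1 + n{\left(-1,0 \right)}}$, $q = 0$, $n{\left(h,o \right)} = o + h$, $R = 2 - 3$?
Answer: $33696$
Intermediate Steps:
$R = -1$ ($R = 2 - 3 = -1$)
$n{\left(h,o \right)} = h + o$
$G{\left(z,c \right)} = - \frac{1}{2}$ ($G{\left(z,c \right)} = \frac{1}{-1 + \left(-1 + 0\right)} = \frac{1}{-1 - 1} = \frac{1}{-2} = - \frac{1}{2}$)
$v{\left(K,g \right)} = 0$ ($v{\left(K,g \right)} = 0 \left(-1\right) = 0$)
$156 \left(145 + \left(\left(50 + 21\right) + v{\left(G{\left(-2,-2 \right)},2 \right)}\right)\right) = 156 \left(145 + \left(\left(50 + 21\right) + 0\right)\right) = 156 \left(145 + \left(71 + 0\right)\right) = 156 \left(145 + 71\right) = 156 \cdot 216 = 33696$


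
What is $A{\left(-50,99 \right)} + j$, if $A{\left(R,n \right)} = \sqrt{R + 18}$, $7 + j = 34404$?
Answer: $34397 + 4 i \sqrt{2} \approx 34397.0 + 5.6569 i$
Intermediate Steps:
$j = 34397$ ($j = -7 + 34404 = 34397$)
$A{\left(R,n \right)} = \sqrt{18 + R}$
$A{\left(-50,99 \right)} + j = \sqrt{18 - 50} + 34397 = \sqrt{-32} + 34397 = 4 i \sqrt{2} + 34397 = 34397 + 4 i \sqrt{2}$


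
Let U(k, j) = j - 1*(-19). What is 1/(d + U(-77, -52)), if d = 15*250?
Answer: 1/3717 ≈ 0.00026903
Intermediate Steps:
U(k, j) = 19 + j (U(k, j) = j + 19 = 19 + j)
d = 3750
1/(d + U(-77, -52)) = 1/(3750 + (19 - 52)) = 1/(3750 - 33) = 1/3717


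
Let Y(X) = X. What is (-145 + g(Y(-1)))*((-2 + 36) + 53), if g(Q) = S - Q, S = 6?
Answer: -12006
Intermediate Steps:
g(Q) = 6 - Q
(-145 + g(Y(-1)))*((-2 + 36) + 53) = (-145 + (6 - 1*(-1)))*((-2 + 36) + 53) = (-145 + (6 + 1))*(34 + 53) = (-145 + 7)*87 = -138*87 = -12006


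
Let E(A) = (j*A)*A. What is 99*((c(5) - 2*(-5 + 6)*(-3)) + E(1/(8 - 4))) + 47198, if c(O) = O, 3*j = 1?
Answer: 772625/16 ≈ 48289.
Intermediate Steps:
j = 1/3 (j = (1/3)*1 = 1/3 ≈ 0.33333)
E(A) = A**2/3 (E(A) = (A/3)*A = A**2/3)
99*((c(5) - 2*(-5 + 6)*(-3)) + E(1/(8 - 4))) + 47198 = 99*((5 - 2*(-5 + 6)*(-3)) + (1/(8 - 4))**2/3) + 47198 = 99*((5 - 2*(-3)) + (1/4)**2/3) + 47198 = 99*((5 + 6) + (1/3)*(1/16)) + 47198 = 99*(11 + 1/48) + 47198 = 99*(529/48) + 47198 = 17457/16 + 47198 = 772625/16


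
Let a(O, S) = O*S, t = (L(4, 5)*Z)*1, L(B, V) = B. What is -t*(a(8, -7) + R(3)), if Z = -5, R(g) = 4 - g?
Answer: -1100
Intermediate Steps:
t = -20 (t = (4*(-5))*1 = -20*1 = -20)
-t*(a(8, -7) + R(3)) = -(-20)*(8*(-7) + (4 - 1*3)) = -(-20)*(-56 + (4 - 3)) = -(-20)*(-56 + 1) = -(-20)*(-55) = -1*1100 = -1100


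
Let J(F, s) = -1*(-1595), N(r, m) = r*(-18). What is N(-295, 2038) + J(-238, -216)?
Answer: 6905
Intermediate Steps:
N(r, m) = -18*r
J(F, s) = 1595
N(-295, 2038) + J(-238, -216) = -18*(-295) + 1595 = 5310 + 1595 = 6905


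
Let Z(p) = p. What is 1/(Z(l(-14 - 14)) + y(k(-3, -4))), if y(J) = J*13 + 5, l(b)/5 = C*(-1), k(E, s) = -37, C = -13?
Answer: -1/411 ≈ -0.0024331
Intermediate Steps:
l(b) = 65 (l(b) = 5*(-13*(-1)) = 5*13 = 65)
y(J) = 5 + 13*J (y(J) = 13*J + 5 = 5 + 13*J)
1/(Z(l(-14 - 14)) + y(k(-3, -4))) = 1/(65 + (5 + 13*(-37))) = 1/(65 + (5 - 481)) = 1/(65 - 476) = 1/(-411) = -1/411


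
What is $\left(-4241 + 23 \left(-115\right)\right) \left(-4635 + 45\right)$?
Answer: $31606740$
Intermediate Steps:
$\left(-4241 + 23 \left(-115\right)\right) \left(-4635 + 45\right) = \left(-4241 - 2645\right) \left(-4590\right) = \left(-6886\right) \left(-4590\right) = 31606740$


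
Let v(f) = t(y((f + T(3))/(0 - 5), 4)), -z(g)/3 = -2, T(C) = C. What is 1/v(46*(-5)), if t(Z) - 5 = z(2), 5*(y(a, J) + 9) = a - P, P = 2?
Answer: 1/11 ≈ 0.090909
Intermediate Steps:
y(a, J) = -47/5 + a/5 (y(a, J) = -9 + (a - 1*2)/5 = -9 + (a - 2)/5 = -9 + (-2 + a)/5 = -9 + (-⅖ + a/5) = -47/5 + a/5)
z(g) = 6 (z(g) = -3*(-2) = 6)
t(Z) = 11 (t(Z) = 5 + 6 = 11)
v(f) = 11
1/v(46*(-5)) = 1/11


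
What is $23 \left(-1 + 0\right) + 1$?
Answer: $-22$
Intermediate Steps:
$23 \left(-1 + 0\right) + 1 = 23 \left(-1\right) + 1 = -23 + 1 = -22$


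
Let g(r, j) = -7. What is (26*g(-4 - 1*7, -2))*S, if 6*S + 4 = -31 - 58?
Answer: 2821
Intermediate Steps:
S = -31/2 (S = -2/3 + (-31 - 58)/6 = -2/3 + (1/6)*(-89) = -2/3 - 89/6 = -31/2 ≈ -15.500)
(26*g(-4 - 1*7, -2))*S = (26*(-7))*(-31/2) = -182*(-31/2) = 2821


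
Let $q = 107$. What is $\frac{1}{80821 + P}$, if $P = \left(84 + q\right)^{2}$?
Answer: $\frac{1}{117302} \approx 8.525 \cdot 10^{-6}$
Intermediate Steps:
$P = 36481$ ($P = \left(84 + 107\right)^{2} = 191^{2} = 36481$)
$\frac{1}{80821 + P} = \frac{1}{80821 + 36481} = \frac{1}{117302}$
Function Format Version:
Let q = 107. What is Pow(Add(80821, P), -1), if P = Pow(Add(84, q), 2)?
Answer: Rational(1, 117302) ≈ 8.5250e-6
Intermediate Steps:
P = 36481 (P = Pow(Add(84, 107), 2) = Pow(191, 2) = 36481)
Pow(Add(80821, P), -1) = Pow(Add(80821, 36481), -1) = Pow(117302, -1) = Rational(1, 117302)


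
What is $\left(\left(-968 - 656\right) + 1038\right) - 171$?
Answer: $-757$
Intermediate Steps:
$\left(\left(-968 - 656\right) + 1038\right) - 171 = \left(-1624 + 1038\right) - 171 = -586 - 171 = -757$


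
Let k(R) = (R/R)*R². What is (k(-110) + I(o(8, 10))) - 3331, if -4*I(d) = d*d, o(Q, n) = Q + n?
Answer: 8688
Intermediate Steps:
k(R) = R² (k(R) = 1*R² = R²)
I(d) = -d²/4 (I(d) = -d*d/4 = -d²/4)
(k(-110) + I(o(8, 10))) - 3331 = ((-110)² - (8 + 10)²/4) - 3331 = (12100 - ¼*18²) - 3331 = (12100 - ¼*324) - 3331 = (12100 - 81) - 3331 = 12019 - 3331 = 8688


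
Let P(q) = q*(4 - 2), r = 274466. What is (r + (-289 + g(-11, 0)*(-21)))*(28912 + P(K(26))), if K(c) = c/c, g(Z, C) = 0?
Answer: 7927553778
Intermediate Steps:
K(c) = 1
P(q) = 2*q (P(q) = q*2 = 2*q)
(r + (-289 + g(-11, 0)*(-21)))*(28912 + P(K(26))) = (274466 + (-289 + 0*(-21)))*(28912 + 2*1) = (274466 + (-289 + 0))*(28912 + 2) = (274466 - 289)*28914 = 274177*28914 = 7927553778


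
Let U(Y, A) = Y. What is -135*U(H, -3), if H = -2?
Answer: 270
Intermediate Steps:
-135*U(H, -3) = -135*(-2) = 270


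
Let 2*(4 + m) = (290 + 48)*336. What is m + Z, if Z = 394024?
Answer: 450804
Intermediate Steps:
m = 56780 (m = -4 + ((290 + 48)*336)/2 = -4 + (338*336)/2 = -4 + (½)*113568 = -4 + 56784 = 56780)
m + Z = 56780 + 394024 = 450804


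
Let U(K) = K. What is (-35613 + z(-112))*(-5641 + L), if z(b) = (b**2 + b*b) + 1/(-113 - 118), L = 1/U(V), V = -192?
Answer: 658312347787/11088 ≈ 5.9372e+7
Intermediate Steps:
L = -1/192 (L = 1/(-192) = -1/192 ≈ -0.0052083)
z(b) = -1/231 + 2*b**2 (z(b) = (b**2 + b**2) + 1/(-231) = 2*b**2 - 1/231 = -1/231 + 2*b**2)
(-35613 + z(-112))*(-5641 + L) = (-35613 + (-1/231 + 2*(-112)**2))*(-5641 - 1/192) = (-35613 + (-1/231 + 2*12544))*(-1083073/192) = (-35613 + (-1/231 + 25088))*(-1083073/192) = (-35613 + 5795327/231)*(-1083073/192) = -2431276/231*(-1083073/192) = 658312347787/11088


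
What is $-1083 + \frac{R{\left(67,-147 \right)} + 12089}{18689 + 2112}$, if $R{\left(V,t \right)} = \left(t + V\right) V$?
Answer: $- \frac{22520754}{20801} \approx -1082.7$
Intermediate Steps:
$R{\left(V,t \right)} = V \left(V + t\right)$ ($R{\left(V,t \right)} = \left(V + t\right) V = V \left(V + t\right)$)
$-1083 + \frac{R{\left(67,-147 \right)} + 12089}{18689 + 2112} = -1083 + \frac{67 \left(67 - 147\right) + 12089}{18689 + 2112} = -1083 + \frac{67 \left(-80\right) + 12089}{20801} = -1083 + \left(-5360 + 12089\right) \frac{1}{20801} = -1083 + 6729 \cdot \frac{1}{20801} = -1083 + \frac{6729}{20801} = - \frac{22520754}{20801}$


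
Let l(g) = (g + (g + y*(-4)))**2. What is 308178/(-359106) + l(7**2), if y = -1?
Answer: 622638441/59851 ≈ 10403.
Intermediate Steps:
l(g) = (4 + 2*g)**2 (l(g) = (g + (g - 1*(-4)))**2 = (g + (g + 4))**2 = (g + (4 + g))**2 = (4 + 2*g)**2)
308178/(-359106) + l(7**2) = 308178/(-359106) + 4*(2 + 7**2)**2 = 308178*(-1/359106) + 4*(2 + 49)**2 = -51363/59851 + 4*51**2 = -51363/59851 + 4*2601 = -51363/59851 + 10404 = 622638441/59851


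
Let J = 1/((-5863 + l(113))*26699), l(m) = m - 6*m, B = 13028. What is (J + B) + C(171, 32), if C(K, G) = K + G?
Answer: 2270719726731/171621172 ≈ 13231.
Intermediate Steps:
l(m) = -5*m
C(K, G) = G + K
J = -1/171621172 (J = 1/(-5863 - 5*113*26699) = (1/26699)/(-5863 - 565) = (1/26699)/(-6428) = -1/6428*1/26699 = -1/171621172 ≈ -5.8268e-9)
(J + B) + C(171, 32) = (-1/171621172 + 13028) + (32 + 171) = 2235880628815/171621172 + 203 = 2270719726731/171621172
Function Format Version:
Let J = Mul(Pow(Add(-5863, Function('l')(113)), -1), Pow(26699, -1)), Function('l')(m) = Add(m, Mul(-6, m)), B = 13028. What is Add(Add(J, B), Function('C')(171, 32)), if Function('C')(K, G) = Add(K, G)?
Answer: Rational(2270719726731, 171621172) ≈ 13231.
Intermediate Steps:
Function('l')(m) = Mul(-5, m)
Function('C')(K, G) = Add(G, K)
J = Rational(-1, 171621172) (J = Mul(Pow(Add(-5863, Mul(-5, 113)), -1), Pow(26699, -1)) = Mul(Pow(Add(-5863, -565), -1), Rational(1, 26699)) = Mul(Pow(-6428, -1), Rational(1, 26699)) = Mul(Rational(-1, 6428), Rational(1, 26699)) = Rational(-1, 171621172) ≈ -5.8268e-9)
Add(Add(J, B), Function('C')(171, 32)) = Add(Add(Rational(-1, 171621172), 13028), Add(32, 171)) = Add(Rational(2235880628815, 171621172), 203) = Rational(2270719726731, 171621172)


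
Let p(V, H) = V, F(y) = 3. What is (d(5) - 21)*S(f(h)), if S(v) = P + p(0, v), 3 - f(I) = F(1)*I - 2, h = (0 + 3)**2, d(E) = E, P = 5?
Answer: -80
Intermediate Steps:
h = 9 (h = 3**2 = 9)
f(I) = 5 - 3*I (f(I) = 3 - (3*I - 2) = 3 - (-2 + 3*I) = 3 + (2 - 3*I) = 5 - 3*I)
S(v) = 5 (S(v) = 5 + 0 = 5)
(d(5) - 21)*S(f(h)) = (5 - 21)*5 = -16*5 = -80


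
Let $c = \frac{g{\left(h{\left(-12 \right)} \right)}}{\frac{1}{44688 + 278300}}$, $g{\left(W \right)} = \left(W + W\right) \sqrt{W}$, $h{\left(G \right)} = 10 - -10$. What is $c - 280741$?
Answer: $-280741 + 25839040 \sqrt{5} \approx 5.7497 \cdot 10^{7}$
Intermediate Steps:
$h{\left(G \right)} = 20$ ($h{\left(G \right)} = 10 + 10 = 20$)
$g{\left(W \right)} = 2 W^{\frac{3}{2}}$ ($g{\left(W \right)} = 2 W \sqrt{W} = 2 W^{\frac{3}{2}}$)
$c = 25839040 \sqrt{5}$ ($c = \frac{2 \cdot 20^{\frac{3}{2}}}{\frac{1}{44688 + 278300}} = \frac{2 \cdot 40 \sqrt{5}}{\frac{1}{322988}} = 80 \sqrt{5} \frac{1}{\frac{1}{322988}} = 80 \sqrt{5} \cdot 322988 = 25839040 \sqrt{5} \approx 5.7778 \cdot 10^{7}$)
$c - 280741 = 25839040 \sqrt{5} - 280741 = -280741 + 25839040 \sqrt{5}$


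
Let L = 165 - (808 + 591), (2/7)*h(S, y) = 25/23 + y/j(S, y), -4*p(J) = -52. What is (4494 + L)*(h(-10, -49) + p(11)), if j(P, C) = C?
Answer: 1522420/23 ≈ 66192.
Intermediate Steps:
p(J) = 13 (p(J) = -¼*(-52) = 13)
h(S, y) = 168/23 (h(S, y) = 7*(25/23 + y/y)/2 = 7*(25*(1/23) + 1)/2 = 7*(25/23 + 1)/2 = (7/2)*(48/23) = 168/23)
L = -1234 (L = 165 - 1*1399 = 165 - 1399 = -1234)
(4494 + L)*(h(-10, -49) + p(11)) = (4494 - 1234)*(168/23 + 13) = 3260*(467/23) = 1522420/23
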